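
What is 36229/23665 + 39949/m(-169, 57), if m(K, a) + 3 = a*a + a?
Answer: 1065057472/78165495 ≈ 13.626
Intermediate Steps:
m(K, a) = -3 + a + a² (m(K, a) = -3 + (a*a + a) = -3 + (a² + a) = -3 + (a + a²) = -3 + a + a²)
36229/23665 + 39949/m(-169, 57) = 36229/23665 + 39949/(-3 + 57 + 57²) = 36229*(1/23665) + 39949/(-3 + 57 + 3249) = 36229/23665 + 39949/3303 = 1065057472/78165495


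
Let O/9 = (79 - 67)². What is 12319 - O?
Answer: 11023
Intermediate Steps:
O = 1296 (O = 9*(79 - 67)² = 9*12² = 9*144 = 1296)
12319 - O = 12319 - 1*1296 = 12319 - 1296 = 11023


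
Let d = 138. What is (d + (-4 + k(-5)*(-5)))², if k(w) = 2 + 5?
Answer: 9801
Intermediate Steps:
k(w) = 7
(d + (-4 + k(-5)*(-5)))² = (138 + (-4 + 7*(-5)))² = (138 + (-4 - 35))² = (138 - 39)² = 99² = 9801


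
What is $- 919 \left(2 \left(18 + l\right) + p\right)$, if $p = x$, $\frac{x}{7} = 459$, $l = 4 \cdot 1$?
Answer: $-2993183$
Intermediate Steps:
$l = 4$
$x = 3213$ ($x = 7 \cdot 459 = 3213$)
$p = 3213$
$- 919 \left(2 \left(18 + l\right) + p\right) = - 919 \left(2 \left(18 + 4\right) + 3213\right) = - 919 \left(2 \cdot 22 + 3213\right) = - 919 \left(44 + 3213\right) = \left(-919\right) 3257 = -2993183$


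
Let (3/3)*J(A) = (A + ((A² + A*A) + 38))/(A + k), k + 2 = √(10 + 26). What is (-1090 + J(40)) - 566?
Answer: -3163/2 ≈ -1581.5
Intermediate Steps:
k = 4 (k = -2 + √(10 + 26) = -2 + √36 = -2 + 6 = 4)
J(A) = (38 + A + 2*A²)/(4 + A) (J(A) = (A + ((A² + A*A) + 38))/(A + 4) = (A + ((A² + A²) + 38))/(4 + A) = (A + (2*A² + 38))/(4 + A) = (A + (38 + 2*A²))/(4 + A) = (38 + A + 2*A²)/(4 + A))
(-1090 + J(40)) - 566 = (-1090 + (38 + 40 + 2*40²)/(4 + 40)) - 566 = (-1090 + (38 + 40 + 2*1600)/44) - 566 = (-1090 + (38 + 40 + 3200)/44) - 566 = (-1090 + (1/44)*3278) - 566 = (-1090 + 149/2) - 566 = -2031/2 - 566 = -3163/2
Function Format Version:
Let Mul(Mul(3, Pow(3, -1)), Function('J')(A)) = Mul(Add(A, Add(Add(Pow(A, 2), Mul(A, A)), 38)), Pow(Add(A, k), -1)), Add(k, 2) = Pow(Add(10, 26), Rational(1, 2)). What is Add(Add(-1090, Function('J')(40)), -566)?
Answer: Rational(-3163, 2) ≈ -1581.5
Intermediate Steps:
k = 4 (k = Add(-2, Pow(Add(10, 26), Rational(1, 2))) = Add(-2, Pow(36, Rational(1, 2))) = Add(-2, 6) = 4)
Function('J')(A) = Mul(Pow(Add(4, A), -1), Add(38, A, Mul(2, Pow(A, 2)))) (Function('J')(A) = Mul(Add(A, Add(Add(Pow(A, 2), Mul(A, A)), 38)), Pow(Add(A, 4), -1)) = Mul(Add(A, Add(Add(Pow(A, 2), Pow(A, 2)), 38)), Pow(Add(4, A), -1)) = Mul(Add(A, Add(Mul(2, Pow(A, 2)), 38)), Pow(Add(4, A), -1)) = Mul(Add(A, Add(38, Mul(2, Pow(A, 2)))), Pow(Add(4, A), -1)) = Mul(Add(38, A, Mul(2, Pow(A, 2))), Pow(Add(4, A), -1)) = Mul(Pow(Add(4, A), -1), Add(38, A, Mul(2, Pow(A, 2)))))
Add(Add(-1090, Function('J')(40)), -566) = Add(Add(-1090, Mul(Pow(Add(4, 40), -1), Add(38, 40, Mul(2, Pow(40, 2))))), -566) = Add(Add(-1090, Mul(Pow(44, -1), Add(38, 40, Mul(2, 1600)))), -566) = Add(Add(-1090, Mul(Rational(1, 44), Add(38, 40, 3200))), -566) = Add(Add(-1090, Mul(Rational(1, 44), 3278)), -566) = Add(Add(-1090, Rational(149, 2)), -566) = Add(Rational(-2031, 2), -566) = Rational(-3163, 2)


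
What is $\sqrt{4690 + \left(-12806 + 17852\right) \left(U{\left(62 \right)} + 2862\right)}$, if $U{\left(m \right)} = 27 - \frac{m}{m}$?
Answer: $\sqrt{14577538} \approx 3818.1$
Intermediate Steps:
$U{\left(m \right)} = 26$ ($U{\left(m \right)} = 27 - 1 = 26$)
$\sqrt{4690 + \left(-12806 + 17852\right) \left(U{\left(62 \right)} + 2862\right)} = \sqrt{4690 + \left(-12806 + 17852\right) \left(26 + 2862\right)} = \sqrt{4690 + 5046 \cdot 2888} = \sqrt{4690 + 14572848} = \sqrt{14577538}$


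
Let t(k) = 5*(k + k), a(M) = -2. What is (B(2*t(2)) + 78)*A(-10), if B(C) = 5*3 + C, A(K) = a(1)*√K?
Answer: -266*I*√10 ≈ -841.17*I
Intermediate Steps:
t(k) = 10*k (t(k) = 5*(2*k) = 10*k)
A(K) = -2*√K
B(C) = 15 + C
(B(2*t(2)) + 78)*A(-10) = ((15 + 2*(10*2)) + 78)*(-2*I*√10) = ((15 + 2*20) + 78)*(-2*I*√10) = ((15 + 40) + 78)*(-2*I*√10) = (55 + 78)*(-2*I*√10) = 133*(-2*I*√10) = -266*I*√10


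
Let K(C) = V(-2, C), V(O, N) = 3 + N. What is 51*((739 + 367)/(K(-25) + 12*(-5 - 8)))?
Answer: -28203/89 ≈ -316.89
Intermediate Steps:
K(C) = 3 + C
51*((739 + 367)/(K(-25) + 12*(-5 - 8))) = 51*((739 + 367)/((3 - 25) + 12*(-5 - 8))) = 51*(1106/(-22 + 12*(-13))) = 51*(1106/(-22 - 156)) = 51*(1106/(-178)) = 51*(1106*(-1/178)) = 51*(-553/89) = -28203/89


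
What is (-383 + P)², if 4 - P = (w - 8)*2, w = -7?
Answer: 121801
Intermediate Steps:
P = 34 (P = 4 - (-7 - 8)*2 = 4 - (-15)*2 = 4 - 1*(-30) = 4 + 30 = 34)
(-383 + P)² = (-383 + 34)² = (-349)² = 121801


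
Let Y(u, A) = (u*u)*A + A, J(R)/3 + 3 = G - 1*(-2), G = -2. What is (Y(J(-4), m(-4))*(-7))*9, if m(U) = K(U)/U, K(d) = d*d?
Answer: 20664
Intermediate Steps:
J(R) = -9 (J(R) = -9 + 3*(-2 - 1*(-2)) = -9 + 3*(-2 + 2) = -9 + 3*0 = -9 + 0 = -9)
K(d) = d**2
m(U) = U (m(U) = U**2/U = U)
Y(u, A) = A + A*u**2 (Y(u, A) = u**2*A + A = A*u**2 + A = A + A*u**2)
(Y(J(-4), m(-4))*(-7))*9 = (-4*(1 + (-9)**2)*(-7))*9 = (-4*(1 + 81)*(-7))*9 = (-4*82*(-7))*9 = -328*(-7)*9 = 2296*9 = 20664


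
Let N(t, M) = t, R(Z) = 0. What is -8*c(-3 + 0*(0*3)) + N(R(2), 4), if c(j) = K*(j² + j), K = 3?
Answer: -144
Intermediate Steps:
c(j) = 3*j + 3*j² (c(j) = 3*(j² + j) = 3*(j + j²) = 3*j + 3*j²)
-8*c(-3 + 0*(0*3)) + N(R(2), 4) = -24*(-3 + 0*(0*3))*(1 + (-3 + 0*(0*3))) + 0 = -24*(-3 + 0*0)*(1 + (-3 + 0*0)) + 0 = -24*(-3 + 0)*(1 + (-3 + 0)) + 0 = -24*(-3)*(1 - 3) + 0 = -24*(-3)*(-2) + 0 = -8*18 + 0 = -144 + 0 = -144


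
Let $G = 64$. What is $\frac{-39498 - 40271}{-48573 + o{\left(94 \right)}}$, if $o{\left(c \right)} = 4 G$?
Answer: $\frac{79769}{48317} \approx 1.651$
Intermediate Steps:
$o{\left(c \right)} = 256$ ($o{\left(c \right)} = 4 \cdot 64 = 256$)
$\frac{-39498 - 40271}{-48573 + o{\left(94 \right)}} = \frac{-39498 - 40271}{-48573 + 256} = - \frac{79769}{-48317} = \left(-79769\right) \left(- \frac{1}{48317}\right) = \frac{79769}{48317}$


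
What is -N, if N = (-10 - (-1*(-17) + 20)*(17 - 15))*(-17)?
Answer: -1428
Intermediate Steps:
N = 1428 (N = (-10 - (17 + 20)*2)*(-17) = (-10 - 37*2)*(-17) = (-10 - 1*74)*(-17) = (-10 - 74)*(-17) = -84*(-17) = 1428)
-N = -1*1428 = -1428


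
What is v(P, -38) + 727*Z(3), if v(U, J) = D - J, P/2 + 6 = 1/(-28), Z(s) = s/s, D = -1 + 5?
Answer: 769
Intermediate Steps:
D = 4
Z(s) = 1
P = -169/14 (P = -12 + 2/(-28) = -12 + 2*(-1/28) = -12 - 1/14 = -169/14 ≈ -12.071)
v(U, J) = 4 - J
v(P, -38) + 727*Z(3) = (4 - 1*(-38)) + 727*1 = (4 + 38) + 727 = 42 + 727 = 769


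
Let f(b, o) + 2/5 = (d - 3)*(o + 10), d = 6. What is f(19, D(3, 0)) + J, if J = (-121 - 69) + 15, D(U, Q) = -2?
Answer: -757/5 ≈ -151.40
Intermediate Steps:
f(b, o) = 148/5 + 3*o (f(b, o) = -⅖ + (6 - 3)*(o + 10) = -⅖ + 3*(10 + o) = -⅖ + (30 + 3*o) = 148/5 + 3*o)
J = -175 (J = -190 + 15 = -175)
f(19, D(3, 0)) + J = (148/5 + 3*(-2)) - 175 = (148/5 - 6) - 175 = 118/5 - 175 = -757/5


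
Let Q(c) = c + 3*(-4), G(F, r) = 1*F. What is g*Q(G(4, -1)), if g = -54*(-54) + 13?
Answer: -23432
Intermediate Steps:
g = 2929 (g = 2916 + 13 = 2929)
G(F, r) = F
Q(c) = -12 + c (Q(c) = c - 12 = -12 + c)
g*Q(G(4, -1)) = 2929*(-12 + 4) = 2929*(-8) = -23432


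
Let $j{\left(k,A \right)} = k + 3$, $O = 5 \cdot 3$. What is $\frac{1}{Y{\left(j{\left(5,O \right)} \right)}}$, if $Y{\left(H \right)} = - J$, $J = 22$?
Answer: $- \frac{1}{22} \approx -0.045455$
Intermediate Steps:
$O = 15$
$j{\left(k,A \right)} = 3 + k$
$Y{\left(H \right)} = -22$ ($Y{\left(H \right)} = \left(-1\right) 22 = -22$)
$\frac{1}{Y{\left(j{\left(5,O \right)} \right)}} = \frac{1}{-22} = - \frac{1}{22}$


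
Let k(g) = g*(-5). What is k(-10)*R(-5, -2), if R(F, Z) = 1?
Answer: 50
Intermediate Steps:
k(g) = -5*g
k(-10)*R(-5, -2) = -5*(-10)*1 = 50*1 = 50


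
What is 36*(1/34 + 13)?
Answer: 7974/17 ≈ 469.06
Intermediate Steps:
36*(1/34 + 13) = 36*(443/34) = 7974/17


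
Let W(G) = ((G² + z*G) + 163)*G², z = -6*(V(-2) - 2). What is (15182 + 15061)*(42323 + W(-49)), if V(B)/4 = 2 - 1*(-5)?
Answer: 742518000633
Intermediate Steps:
V(B) = 28 (V(B) = 4*(2 - 1*(-5)) = 4*(2 + 5) = 4*7 = 28)
z = -156 (z = -6*(28 - 2) = -6*26 = -156)
W(G) = G²*(163 + G² - 156*G) (W(G) = ((G² - 156*G) + 163)*G² = (163 + G² - 156*G)*G² = G²*(163 + G² - 156*G))
(15182 + 15061)*(42323 + W(-49)) = (15182 + 15061)*(42323 + (-49)²*(163 + (-49)² - 156*(-49))) = 30243*(42323 + 2401*(163 + 2401 + 7644)) = 30243*(42323 + 2401*10208) = 30243*(42323 + 24509408) = 30243*24551731 = 742518000633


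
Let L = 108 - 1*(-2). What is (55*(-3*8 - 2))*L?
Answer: -157300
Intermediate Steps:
L = 110 (L = 108 + 2 = 110)
(55*(-3*8 - 2))*L = (55*(-3*8 - 2))*110 = (55*(-24 - 2))*110 = (55*(-26))*110 = -1430*110 = -157300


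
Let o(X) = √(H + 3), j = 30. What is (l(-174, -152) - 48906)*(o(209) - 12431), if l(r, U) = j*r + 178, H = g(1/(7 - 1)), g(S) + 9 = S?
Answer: 670627588 - 26974*I*√210/3 ≈ 6.7063e+8 - 1.303e+5*I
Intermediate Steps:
g(S) = -9 + S
H = -53/6 (H = -9 + 1/(7 - 1) = -9 + 1/6 = -9 + ⅙ = -53/6 ≈ -8.8333)
o(X) = I*√210/6 (o(X) = √(-53/6 + 3) = √(-35/6) = I*√210/6)
l(r, U) = 178 + 30*r (l(r, U) = 30*r + 178 = 178 + 30*r)
(l(-174, -152) - 48906)*(o(209) - 12431) = ((178 + 30*(-174)) - 48906)*(I*√210/6 - 12431) = ((178 - 5220) - 48906)*(-12431 + I*√210/6) = (-5042 - 48906)*(-12431 + I*√210/6) = -53948*(-12431 + I*√210/6) = 670627588 - 26974*I*√210/3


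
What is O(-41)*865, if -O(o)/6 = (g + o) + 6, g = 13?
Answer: 114180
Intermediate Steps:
O(o) = -114 - 6*o (O(o) = -6*((13 + o) + 6) = -6*(19 + o) = -114 - 6*o)
O(-41)*865 = (-114 - 6*(-41))*865 = (-114 + 246)*865 = 132*865 = 114180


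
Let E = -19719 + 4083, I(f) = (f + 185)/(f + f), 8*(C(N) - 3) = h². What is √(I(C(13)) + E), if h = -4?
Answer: I*√15617 ≈ 124.97*I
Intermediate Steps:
C(N) = 5 (C(N) = 3 + (⅛)*(-4)² = 3 + (⅛)*16 = 3 + 2 = 5)
I(f) = (185 + f)/(2*f) (I(f) = (185 + f)/((2*f)) = (185 + f)*(1/(2*f)) = (185 + f)/(2*f))
E = -15636
√(I(C(13)) + E) = √((½)*(185 + 5)/5 - 15636) = √((½)*(⅕)*190 - 15636) = √(19 - 15636) = √(-15617) = I*√15617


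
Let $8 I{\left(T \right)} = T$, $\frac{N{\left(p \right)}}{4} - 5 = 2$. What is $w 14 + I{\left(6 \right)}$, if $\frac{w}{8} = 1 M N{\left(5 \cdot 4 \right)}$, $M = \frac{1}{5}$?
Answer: $\frac{12559}{20} \approx 627.95$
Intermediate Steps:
$N{\left(p \right)} = 28$ ($N{\left(p \right)} = 20 + 4 \cdot 2 = 20 + 8 = 28$)
$I{\left(T \right)} = \frac{T}{8}$
$M = \frac{1}{5} \approx 0.2$
$w = \frac{224}{5}$ ($w = 8 \cdot 1 \cdot \frac{1}{5} \cdot 28 = 8 \cdot \frac{1}{5} \cdot 28 = 8 \cdot \frac{28}{5} = \frac{224}{5} \approx 44.8$)
$w 14 + I{\left(6 \right)} = \frac{224}{5} \cdot 14 + \frac{1}{8} \cdot 6 = \frac{3136}{5} + \frac{3}{4} = \frac{12559}{20}$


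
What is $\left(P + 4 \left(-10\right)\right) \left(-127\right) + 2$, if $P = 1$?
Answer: $4955$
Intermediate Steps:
$\left(P + 4 \left(-10\right)\right) \left(-127\right) + 2 = \left(1 + 4 \left(-10\right)\right) \left(-127\right) + 2 = \left(1 - 40\right) \left(-127\right) + 2 = \left(-39\right) \left(-127\right) + 2 = 4953 + 2 = 4955$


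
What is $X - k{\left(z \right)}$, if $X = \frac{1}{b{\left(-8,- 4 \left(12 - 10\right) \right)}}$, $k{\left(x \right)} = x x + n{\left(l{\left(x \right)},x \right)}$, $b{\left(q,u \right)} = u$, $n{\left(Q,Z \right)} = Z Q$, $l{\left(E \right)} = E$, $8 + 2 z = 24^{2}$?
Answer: $- \frac{1290497}{8} \approx -1.6131 \cdot 10^{5}$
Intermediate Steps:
$z = 284$ ($z = -4 + \frac{24^{2}}{2} = -4 + \frac{1}{2} \cdot 576 = -4 + 288 = 284$)
$n{\left(Q,Z \right)} = Q Z$
$k{\left(x \right)} = 2 x^{2}$ ($k{\left(x \right)} = x x + x x = x^{2} + x^{2} = 2 x^{2}$)
$X = - \frac{1}{8}$ ($X = \frac{1}{\left(-4\right) \left(12 - 10\right)} = \frac{1}{\left(-4\right) 2} = \frac{1}{-8} = - \frac{1}{8} \approx -0.125$)
$X - k{\left(z \right)} = - \frac{1}{8} - 2 \cdot 284^{2} = - \frac{1}{8} - 2 \cdot 80656 = - \frac{1}{8} - 161312 = - \frac{1290497}{8}$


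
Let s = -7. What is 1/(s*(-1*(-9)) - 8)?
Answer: -1/71 ≈ -0.014085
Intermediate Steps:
1/(s*(-1*(-9)) - 8) = 1/(-(-7)*(-9) - 8) = 1/(-7*9 - 8) = 1/(-63 - 8) = 1/(-71) = -1/71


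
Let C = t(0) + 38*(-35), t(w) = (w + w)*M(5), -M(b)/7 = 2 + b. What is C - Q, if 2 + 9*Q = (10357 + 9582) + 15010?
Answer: -5213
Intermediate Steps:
M(b) = -14 - 7*b (M(b) = -7*(2 + b) = -14 - 7*b)
Q = 3883 (Q = -2/9 + ((10357 + 9582) + 15010)/9 = -2/9 + (19939 + 15010)/9 = -2/9 + (⅑)*34949 = -2/9 + 34949/9 = 3883)
t(w) = -98*w (t(w) = (w + w)*(-14 - 7*5) = (2*w)*(-14 - 35) = (2*w)*(-49) = -98*w)
C = -1330 (C = -98*0 + 38*(-35) = 0 - 1330 = -1330)
C - Q = -1330 - 1*3883 = -1330 - 3883 = -5213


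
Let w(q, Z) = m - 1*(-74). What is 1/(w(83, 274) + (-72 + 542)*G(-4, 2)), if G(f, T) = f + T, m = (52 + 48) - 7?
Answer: -1/773 ≈ -0.0012937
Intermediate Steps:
m = 93 (m = 100 - 7 = 93)
w(q, Z) = 167 (w(q, Z) = 93 - 1*(-74) = 93 + 74 = 167)
G(f, T) = T + f
1/(w(83, 274) + (-72 + 542)*G(-4, 2)) = 1/(167 + (-72 + 542)*(2 - 4)) = 1/(167 + 470*(-2)) = 1/(167 - 940) = 1/(-773) = -1/773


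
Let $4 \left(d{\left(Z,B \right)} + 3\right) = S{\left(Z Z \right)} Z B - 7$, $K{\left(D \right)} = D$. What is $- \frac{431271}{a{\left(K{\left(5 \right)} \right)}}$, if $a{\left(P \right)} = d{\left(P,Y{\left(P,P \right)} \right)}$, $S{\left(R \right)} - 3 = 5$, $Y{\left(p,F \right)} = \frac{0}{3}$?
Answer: $\frac{1725084}{19} \approx 90794.0$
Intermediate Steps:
$Y{\left(p,F \right)} = 0$ ($Y{\left(p,F \right)} = 0 \cdot \frac{1}{3} = 0$)
$S{\left(R \right)} = 8$ ($S{\left(R \right)} = 3 + 5 = 8$)
$d{\left(Z,B \right)} = - \frac{19}{4} + 2 B Z$ ($d{\left(Z,B \right)} = -3 + \frac{8 Z B - 7}{4} = -3 + \frac{8 B Z - 7}{4} = -3 + \frac{-7 + 8 B Z}{4} = -3 + \left(- \frac{7}{4} + 2 B Z\right) = - \frac{19}{4} + 2 B Z$)
$a{\left(P \right)} = - \frac{19}{4}$ ($a{\left(P \right)} = - \frac{19}{4} + 2 \cdot 0 P = - \frac{19}{4} + 0 = - \frac{19}{4}$)
$- \frac{431271}{a{\left(K{\left(5 \right)} \right)}} = - \frac{431271}{- \frac{19}{4}} = \left(-431271\right) \left(- \frac{4}{19}\right) = \frac{1725084}{19}$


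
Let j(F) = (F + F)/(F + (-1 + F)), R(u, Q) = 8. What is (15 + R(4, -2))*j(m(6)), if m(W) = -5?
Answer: 230/11 ≈ 20.909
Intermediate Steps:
j(F) = 2*F/(-1 + 2*F) (j(F) = (2*F)/(-1 + 2*F) = 2*F/(-1 + 2*F))
(15 + R(4, -2))*j(m(6)) = (15 + 8)*(2*(-5)/(-1 + 2*(-5))) = 23*(2*(-5)/(-1 - 10)) = 23*(2*(-5)/(-11)) = 23*(2*(-5)*(-1/11)) = 23*(10/11) = 230/11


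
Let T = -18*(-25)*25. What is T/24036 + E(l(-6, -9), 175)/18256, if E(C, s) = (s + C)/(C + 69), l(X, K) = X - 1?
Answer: 18954759/40484636 ≈ 0.46820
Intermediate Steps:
l(X, K) = -1 + X
E(C, s) = (C + s)/(69 + C)
T = 11250 (T = 450*25 = 11250)
T/24036 + E(l(-6, -9), 175)/18256 = 11250/24036 + (((-1 - 6) + 175)/(69 + (-1 - 6)))/18256 = 11250*(1/24036) + ((-7 + 175)/(69 - 7))*(1/18256) = 1875/4006 + (168/62)*(1/18256) = 1875/4006 + ((1/62)*168)*(1/18256) = 1875/4006 + (84/31)*(1/18256) = 1875/4006 + 3/20212 = 18954759/40484636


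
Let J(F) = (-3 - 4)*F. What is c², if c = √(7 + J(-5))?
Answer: 42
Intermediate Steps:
J(F) = -7*F
c = √42 (c = √(7 - 7*(-5)) = √(7 + 35) = √42 ≈ 6.4807)
c² = (√42)² = 42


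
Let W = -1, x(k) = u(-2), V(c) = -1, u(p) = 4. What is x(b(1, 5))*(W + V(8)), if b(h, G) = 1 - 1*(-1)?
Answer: -8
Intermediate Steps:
b(h, G) = 2 (b(h, G) = 1 + 1 = 2)
x(k) = 4
x(b(1, 5))*(W + V(8)) = 4*(-1 - 1) = 4*(-2) = -8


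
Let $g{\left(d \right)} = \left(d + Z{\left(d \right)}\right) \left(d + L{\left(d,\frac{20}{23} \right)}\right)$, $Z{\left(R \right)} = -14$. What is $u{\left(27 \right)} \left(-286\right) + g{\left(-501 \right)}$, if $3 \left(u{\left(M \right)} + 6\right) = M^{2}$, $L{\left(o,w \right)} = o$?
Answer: $448248$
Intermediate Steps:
$g{\left(d \right)} = 2 d \left(-14 + d\right)$ ($g{\left(d \right)} = \left(d - 14\right) \left(d + d\right) = \left(-14 + d\right) 2 d = 2 d \left(-14 + d\right)$)
$u{\left(M \right)} = -6 + \frac{M^{2}}{3}$
$u{\left(27 \right)} \left(-286\right) + g{\left(-501 \right)} = \left(-6 + \frac{27^{2}}{3}\right) \left(-286\right) + 2 \left(-501\right) \left(-14 - 501\right) = \left(-6 + \frac{1}{3} \cdot 729\right) \left(-286\right) + 2 \left(-501\right) \left(-515\right) = \left(-6 + 243\right) \left(-286\right) + 516030 = 237 \left(-286\right) + 516030 = -67782 + 516030 = 448248$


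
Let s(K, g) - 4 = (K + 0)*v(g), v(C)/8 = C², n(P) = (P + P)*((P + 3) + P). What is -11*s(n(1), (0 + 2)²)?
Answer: -14124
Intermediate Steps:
n(P) = 2*P*(3 + 2*P) (n(P) = (2*P)*((3 + P) + P) = (2*P)*(3 + 2*P) = 2*P*(3 + 2*P))
v(C) = 8*C²
s(K, g) = 4 + 8*K*g² (s(K, g) = 4 + (K + 0)*(8*g²) = 4 + K*(8*g²) = 4 + 8*K*g²)
-11*s(n(1), (0 + 2)²) = -11*(4 + 8*(2*1*(3 + 2*1))*((0 + 2)²)²) = -11*(4 + 8*(2*1*(3 + 2))*(2²)²) = -11*(4 + 8*(2*1*5)*4²) = -11*(4 + 8*10*16) = -11*(4 + 1280) = -11*1284 = -14124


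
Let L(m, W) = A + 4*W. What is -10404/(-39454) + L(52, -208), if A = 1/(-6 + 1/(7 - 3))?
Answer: -377455134/453721 ≈ -831.91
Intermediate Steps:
A = -4/23 (A = 1/(-6 + 1/4) = 1/(-6 + ¼) = 1/(-23/4) = -4/23 ≈ -0.17391)
L(m, W) = -4/23 + 4*W
-10404/(-39454) + L(52, -208) = -10404/(-39454) + (-4/23 + 4*(-208)) = -10404*(-1/39454) + (-4/23 - 832) = 5202/19727 - 19140/23 = -377455134/453721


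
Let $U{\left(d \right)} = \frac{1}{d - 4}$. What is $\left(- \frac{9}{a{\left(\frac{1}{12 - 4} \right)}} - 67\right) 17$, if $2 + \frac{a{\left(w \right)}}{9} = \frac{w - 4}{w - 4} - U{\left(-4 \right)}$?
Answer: $- \frac{7837}{7} \approx -1119.6$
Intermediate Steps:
$U{\left(d \right)} = \frac{1}{-4 + d}$
$a{\left(w \right)} = - \frac{63}{8}$ ($a{\left(w \right)} = -18 + 9 \left(\frac{w - 4}{w - 4} - \frac{1}{-4 - 4}\right) = -18 + 9 \left(\frac{-4 + w}{-4 + w} - \frac{1}{-8}\right) = -18 + 9 \left(1 - - \frac{1}{8}\right) = -18 + 9 \left(1 + \frac{1}{8}\right) = -18 + 9 \cdot \frac{9}{8} = -18 + \frac{81}{8} = - \frac{63}{8}$)
$\left(- \frac{9}{a{\left(\frac{1}{12 - 4} \right)}} - 67\right) 17 = \left(- \frac{9}{- \frac{63}{8}} - 67\right) 17 = \left(\left(-9\right) \left(- \frac{8}{63}\right) - 67\right) 17 = \left(\frac{8}{7} - 67\right) 17 = \left(- \frac{461}{7}\right) 17 = - \frac{7837}{7}$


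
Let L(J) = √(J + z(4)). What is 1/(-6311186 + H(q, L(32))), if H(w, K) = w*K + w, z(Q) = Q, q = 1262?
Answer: -1/6302352 ≈ -1.5867e-7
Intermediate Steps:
L(J) = √(4 + J) (L(J) = √(J + 4) = √(4 + J))
H(w, K) = w + K*w (H(w, K) = K*w + w = w + K*w)
1/(-6311186 + H(q, L(32))) = 1/(-6311186 + 1262*(1 + √(4 + 32))) = 1/(-6311186 + 1262*(1 + √36)) = 1/(-6311186 + 1262*(1 + 6)) = 1/(-6311186 + 1262*7) = 1/(-6311186 + 8834) = 1/(-6302352) = -1/6302352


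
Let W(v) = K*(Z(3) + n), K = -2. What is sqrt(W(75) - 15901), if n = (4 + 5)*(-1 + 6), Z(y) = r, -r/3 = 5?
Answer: I*sqrt(15961) ≈ 126.34*I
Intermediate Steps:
r = -15 (r = -3*5 = -15)
Z(y) = -15
n = 45 (n = 9*5 = 45)
W(v) = -60 (W(v) = -2*(-15 + 45) = -2*30 = -60)
sqrt(W(75) - 15901) = sqrt(-60 - 15901) = sqrt(-15961) = I*sqrt(15961)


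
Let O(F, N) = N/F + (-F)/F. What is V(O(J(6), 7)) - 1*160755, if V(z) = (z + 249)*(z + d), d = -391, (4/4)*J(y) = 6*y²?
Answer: -12036112655/46656 ≈ -2.5798e+5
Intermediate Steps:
J(y) = 6*y²
O(F, N) = -1 + N/F (O(F, N) = N/F - 1 = -1 + N/F)
V(z) = (-391 + z)*(249 + z) (V(z) = (z + 249)*(z - 391) = (249 + z)*(-391 + z) = (-391 + z)*(249 + z))
V(O(J(6), 7)) - 1*160755 = (-97359 + ((7 - 6*6²)/((6*6²)))² - 142*(7 - 6*6²)/(6*6²)) - 1*160755 = (-97359 + ((7 - 6*36)/((6*36)))² - 142*(7 - 6*36)/(6*36)) - 160755 = (-97359 + ((7 - 1*216)/216)² - 142*(7 - 1*216)/216) - 160755 = (-97359 + ((7 - 216)/216)² - 71*(7 - 216)/108) - 160755 = (-97359 + ((1/216)*(-209))² - 71*(-209)/108) - 160755 = (-97359 + (-209/216)² - 142*(-209/216)) - 160755 = (-97359 + 43681/46656 + 14839/108) - 160755 = -4535927375/46656 - 160755 = -12036112655/46656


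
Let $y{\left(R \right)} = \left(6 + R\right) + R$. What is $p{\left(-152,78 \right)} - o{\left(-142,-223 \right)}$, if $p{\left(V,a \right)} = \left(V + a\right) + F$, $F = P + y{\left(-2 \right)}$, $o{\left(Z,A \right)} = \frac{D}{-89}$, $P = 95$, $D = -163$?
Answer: $\frac{1884}{89} \approx 21.169$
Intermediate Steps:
$y{\left(R \right)} = 6 + 2 R$
$o{\left(Z,A \right)} = \frac{163}{89}$ ($o{\left(Z,A \right)} = - \frac{163}{-89} = \left(-163\right) \left(- \frac{1}{89}\right) = \frac{163}{89}$)
$F = 97$ ($F = 95 + \left(6 + 2 \left(-2\right)\right) = 95 + \left(6 - 4\right) = 95 + 2 = 97$)
$p{\left(V,a \right)} = 97 + V + a$ ($p{\left(V,a \right)} = \left(V + a\right) + 97 = 97 + V + a$)
$p{\left(-152,78 \right)} - o{\left(-142,-223 \right)} = \left(97 - 152 + 78\right) - \frac{163}{89} = 23 - \frac{163}{89} = \frac{1884}{89}$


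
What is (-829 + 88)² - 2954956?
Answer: -2405875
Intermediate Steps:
(-829 + 88)² - 2954956 = (-741)² - 2954956 = 549081 - 2954956 = -2405875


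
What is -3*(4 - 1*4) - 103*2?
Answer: -206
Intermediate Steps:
-3*(4 - 1*4) - 103*2 = -3*(4 - 4) - 206 = -3*0 - 206 = 0 - 206 = -206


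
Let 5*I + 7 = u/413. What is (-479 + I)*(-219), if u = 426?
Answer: 43432080/413 ≈ 1.0516e+5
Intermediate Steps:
I = -493/413 (I = -7/5 + (426/413)/5 = -7/5 + (426*(1/413))/5 = -7/5 + (⅕)*(426/413) = -7/5 + 426/2065 = -493/413 ≈ -1.1937)
(-479 + I)*(-219) = (-479 - 493/413)*(-219) = -198320/413*(-219) = 43432080/413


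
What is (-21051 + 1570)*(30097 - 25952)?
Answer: -80748745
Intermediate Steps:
(-21051 + 1570)*(30097 - 25952) = -19481*4145 = -80748745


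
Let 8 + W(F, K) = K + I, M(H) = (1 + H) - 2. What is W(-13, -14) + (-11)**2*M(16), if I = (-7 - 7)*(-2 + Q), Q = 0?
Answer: 1821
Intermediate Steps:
M(H) = -1 + H
I = 28 (I = (-7 - 7)*(-2 + 0) = -14*(-2) = 28)
W(F, K) = 20 + K (W(F, K) = -8 + (K + 28) = -8 + (28 + K) = 20 + K)
W(-13, -14) + (-11)**2*M(16) = (20 - 14) + (-11)**2*(-1 + 16) = 6 + 121*15 = 6 + 1815 = 1821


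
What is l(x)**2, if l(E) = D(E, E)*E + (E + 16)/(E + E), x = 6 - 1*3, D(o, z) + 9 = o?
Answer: 7921/36 ≈ 220.03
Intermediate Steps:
D(o, z) = -9 + o
x = 3 (x = 6 - 3 = 3)
l(E) = E*(-9 + E) + (16 + E)/(2*E) (l(E) = (-9 + E)*E + (E + 16)/(E + E) = E*(-9 + E) + (16 + E)/((2*E)) = E*(-9 + E) + (16 + E)*(1/(2*E)) = E*(-9 + E) + (16 + E)/(2*E))
l(x)**2 = (1/2 + 3**2 - 9*3 + 8/3)**2 = (1/2 + 9 - 27 + 8*(1/3))**2 = (1/2 + 9 - 27 + 8/3)**2 = (-89/6)**2 = 7921/36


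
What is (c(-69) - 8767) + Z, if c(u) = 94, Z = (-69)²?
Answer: -3912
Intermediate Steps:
Z = 4761
(c(-69) - 8767) + Z = (94 - 8767) + 4761 = -8673 + 4761 = -3912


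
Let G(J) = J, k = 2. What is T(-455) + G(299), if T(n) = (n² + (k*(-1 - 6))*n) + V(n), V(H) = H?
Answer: 213239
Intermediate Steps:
T(n) = n² - 13*n (T(n) = (n² + (2*(-1 - 6))*n) + n = (n² + (2*(-7))*n) + n = (n² - 14*n) + n = n² - 13*n)
T(-455) + G(299) = -455*(-13 - 455) + 299 = -455*(-468) + 299 = 212940 + 299 = 213239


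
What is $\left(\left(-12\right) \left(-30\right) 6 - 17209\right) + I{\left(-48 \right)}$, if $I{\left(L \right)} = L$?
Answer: $-15097$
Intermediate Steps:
$\left(\left(-12\right) \left(-30\right) 6 - 17209\right) + I{\left(-48 \right)} = \left(\left(-12\right) \left(-30\right) 6 - 17209\right) - 48 = \left(360 \cdot 6 - 17209\right) - 48 = \left(2160 - 17209\right) - 48 = -15049 - 48 = -15097$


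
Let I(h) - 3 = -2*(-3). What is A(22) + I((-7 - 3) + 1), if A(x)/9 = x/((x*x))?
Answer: 207/22 ≈ 9.4091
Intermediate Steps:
A(x) = 9/x (A(x) = 9*(x/((x*x))) = 9*(x/(x²)) = 9*(x/x²) = 9/x)
I(h) = 9 (I(h) = 3 - 2*(-3) = 3 + 6 = 9)
A(22) + I((-7 - 3) + 1) = 9/22 + 9 = 207/22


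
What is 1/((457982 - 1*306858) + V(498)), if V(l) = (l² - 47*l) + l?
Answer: 1/376220 ≈ 2.6580e-6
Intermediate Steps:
V(l) = l² - 46*l
1/((457982 - 1*306858) + V(498)) = 1/((457982 - 1*306858) + 498*(-46 + 498)) = 1/((457982 - 306858) + 498*452) = 1/(151124 + 225096) = 1/376220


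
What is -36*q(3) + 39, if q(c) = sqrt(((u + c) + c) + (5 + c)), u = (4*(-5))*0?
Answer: 39 - 36*sqrt(14) ≈ -95.700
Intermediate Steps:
u = 0 (u = -20*0 = 0)
q(c) = sqrt(5 + 3*c) (q(c) = sqrt(((0 + c) + c) + (5 + c)) = sqrt((c + c) + (5 + c)) = sqrt(2*c + (5 + c)) = sqrt(5 + 3*c))
-36*q(3) + 39 = -36*sqrt(5 + 3*3) + 39 = -36*sqrt(5 + 9) + 39 = -36*sqrt(14) + 39 = 39 - 36*sqrt(14)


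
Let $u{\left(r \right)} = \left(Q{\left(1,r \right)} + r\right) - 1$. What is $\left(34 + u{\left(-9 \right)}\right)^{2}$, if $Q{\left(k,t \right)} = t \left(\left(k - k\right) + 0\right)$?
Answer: $576$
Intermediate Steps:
$Q{\left(k,t \right)} = 0$ ($Q{\left(k,t \right)} = t \left(0 + 0\right) = t 0 = 0$)
$u{\left(r \right)} = -1 + r$ ($u{\left(r \right)} = \left(0 + r\right) - 1 = r - 1 = -1 + r$)
$\left(34 + u{\left(-9 \right)}\right)^{2} = \left(34 - 10\right)^{2} = 24^{2} = 576$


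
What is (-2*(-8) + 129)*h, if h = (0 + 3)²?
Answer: 1305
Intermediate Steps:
h = 9 (h = 3² = 9)
(-2*(-8) + 129)*h = (-2*(-8) + 129)*9 = (16 + 129)*9 = 145*9 = 1305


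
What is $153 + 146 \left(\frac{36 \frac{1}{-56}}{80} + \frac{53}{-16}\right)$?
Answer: $- \frac{185807}{560} \approx -331.8$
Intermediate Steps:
$153 + 146 \left(\frac{36 \frac{1}{-56}}{80} + \frac{53}{-16}\right) = 153 + 146 \left(36 \left(- \frac{1}{56}\right) \frac{1}{80} + 53 \left(- \frac{1}{16}\right)\right) = 153 + 146 \left(\left(- \frac{9}{14}\right) \frac{1}{80} - \frac{53}{16}\right) = 153 + 146 \left(- \frac{9}{1120} - \frac{53}{16}\right) = 153 + 146 \left(- \frac{3719}{1120}\right) = 153 - \frac{271487}{560} = - \frac{185807}{560}$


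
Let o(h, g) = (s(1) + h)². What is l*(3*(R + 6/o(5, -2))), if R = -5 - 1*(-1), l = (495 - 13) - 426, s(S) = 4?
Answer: -5936/9 ≈ -659.56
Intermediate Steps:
o(h, g) = (4 + h)²
l = 56 (l = 482 - 426 = 56)
R = -4 (R = -5 + 1 = -4)
l*(3*(R + 6/o(5, -2))) = 56*(3*(-4 + 6/((4 + 5)²))) = 56*(3*(-4 + 6/(9²))) = 56*(3*(-4 + 6/81)) = 56*(3*(-4 + 6*(1/81))) = 56*(3*(-4 + 2/27)) = 56*(3*(-106/27)) = 56*(-106/9) = -5936/9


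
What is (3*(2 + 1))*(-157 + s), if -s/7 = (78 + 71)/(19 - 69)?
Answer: -61263/50 ≈ -1225.3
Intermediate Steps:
s = 1043/50 (s = -7*(78 + 71)/(19 - 69) = -1043/(-50) = -1043*(-1)/50 = -7*(-149/50) = 1043/50 ≈ 20.860)
(3*(2 + 1))*(-157 + s) = (3*(2 + 1))*(-157 + 1043/50) = (3*3)*(-6807/50) = 9*(-6807/50) = -61263/50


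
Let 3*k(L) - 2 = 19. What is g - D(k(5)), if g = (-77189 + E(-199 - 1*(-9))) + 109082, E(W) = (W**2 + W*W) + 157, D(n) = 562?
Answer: 103688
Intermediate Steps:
k(L) = 7 (k(L) = 2/3 + (1/3)*19 = 2/3 + 19/3 = 7)
E(W) = 157 + 2*W**2 (E(W) = (W**2 + W**2) + 157 = 2*W**2 + 157 = 157 + 2*W**2)
g = 104250 (g = (-77189 + (157 + 2*(-199 - 1*(-9))**2)) + 109082 = (-77189 + (157 + 2*(-199 + 9)**2)) + 109082 = (-77189 + (157 + 2*(-190)**2)) + 109082 = (-77189 + (157 + 2*36100)) + 109082 = (-77189 + (157 + 72200)) + 109082 = (-77189 + 72357) + 109082 = -4832 + 109082 = 104250)
g - D(k(5)) = 104250 - 1*562 = 104250 - 562 = 103688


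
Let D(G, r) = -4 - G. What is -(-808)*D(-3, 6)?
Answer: -808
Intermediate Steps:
-(-808)*D(-3, 6) = -(-808)*(-4 - 1*(-3)) = -(-808)*(-4 + 3) = -(-808)*(-1) = -404*2 = -808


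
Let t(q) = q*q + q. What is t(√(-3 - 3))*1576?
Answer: -9456 + 1576*I*√6 ≈ -9456.0 + 3860.4*I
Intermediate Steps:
t(q) = q + q² (t(q) = q² + q = q + q²)
t(√(-3 - 3))*1576 = (√(-3 - 3)*(1 + √(-3 - 3)))*1576 = (√(-6)*(1 + √(-6)))*1576 = ((I*√6)*(1 + I*√6))*1576 = (I*√6*(1 + I*√6))*1576 = 1576*I*√6*(1 + I*√6)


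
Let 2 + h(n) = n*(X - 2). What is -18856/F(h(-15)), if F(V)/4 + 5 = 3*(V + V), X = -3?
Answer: -4714/433 ≈ -10.887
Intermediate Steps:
h(n) = -2 - 5*n (h(n) = -2 + n*(-3 - 2) = -2 + n*(-5) = -2 - 5*n)
F(V) = -20 + 24*V (F(V) = -20 + 4*(3*(V + V)) = -20 + 4*(3*(2*V)) = -20 + 4*(6*V) = -20 + 24*V)
-18856/F(h(-15)) = -18856/(-20 + 24*(-2 - 5*(-15))) = -18856/(-20 + 24*(-2 + 75)) = -18856/(-20 + 24*73) = -18856/(-20 + 1752) = -18856/1732 = -18856*1/1732 = -4714/433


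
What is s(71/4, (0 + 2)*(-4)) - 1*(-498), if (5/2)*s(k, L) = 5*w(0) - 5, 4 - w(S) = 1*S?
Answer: 504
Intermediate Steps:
w(S) = 4 - S
s(k, L) = 6 (s(k, L) = 2*(5*(4 - 1*0) - 5)/5 = 2*(5*(4 + 0) - 5)/5 = 2*(5*4 - 5)/5 = 2*(20 - 5)/5 = (⅖)*15 = 6)
s(71/4, (0 + 2)*(-4)) - 1*(-498) = 6 - 1*(-498) = 6 + 498 = 504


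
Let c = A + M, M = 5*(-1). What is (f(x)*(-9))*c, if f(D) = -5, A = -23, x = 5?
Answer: -1260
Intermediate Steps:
M = -5
c = -28 (c = -23 - 5 = -28)
(f(x)*(-9))*c = -5*(-9)*(-28) = 45*(-28) = -1260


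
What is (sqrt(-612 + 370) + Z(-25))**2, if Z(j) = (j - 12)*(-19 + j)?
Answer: 2650142 + 35816*I*sqrt(2) ≈ 2.6501e+6 + 50652.0*I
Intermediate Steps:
Z(j) = (-19 + j)*(-12 + j) (Z(j) = (-12 + j)*(-19 + j) = (-19 + j)*(-12 + j))
(sqrt(-612 + 370) + Z(-25))**2 = (sqrt(-612 + 370) + (228 + (-25)**2 - 31*(-25)))**2 = (sqrt(-242) + (228 + 625 + 775))**2 = (11*I*sqrt(2) + 1628)**2 = (1628 + 11*I*sqrt(2))**2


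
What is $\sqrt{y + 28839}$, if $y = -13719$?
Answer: $12 \sqrt{105} \approx 122.96$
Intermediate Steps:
$\sqrt{y + 28839} = \sqrt{-13719 + 28839} = \sqrt{15120} = 12 \sqrt{105}$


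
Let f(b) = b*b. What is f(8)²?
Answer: 4096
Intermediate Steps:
f(b) = b²
f(8)² = (8²)² = 64² = 4096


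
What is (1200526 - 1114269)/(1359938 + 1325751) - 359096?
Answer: -964420090887/2685689 ≈ -3.5910e+5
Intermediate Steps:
(1200526 - 1114269)/(1359938 + 1325751) - 359096 = 86257/2685689 - 359096 = -964420090887/2685689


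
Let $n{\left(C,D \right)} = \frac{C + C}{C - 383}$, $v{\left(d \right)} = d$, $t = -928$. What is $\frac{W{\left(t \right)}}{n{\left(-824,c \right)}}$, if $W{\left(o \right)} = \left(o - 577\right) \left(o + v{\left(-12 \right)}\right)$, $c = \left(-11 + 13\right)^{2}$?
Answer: $\frac{426885725}{412} \approx 1.0361 \cdot 10^{6}$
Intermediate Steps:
$c = 4$ ($c = 2^{2} = 4$)
$n{\left(C,D \right)} = \frac{2 C}{-383 + C}$
$W{\left(o \right)} = \left(-577 + o\right) \left(-12 + o\right)$ ($W{\left(o \right)} = \left(o - 577\right) \left(o - 12\right) = \left(-577 + o\right) \left(-12 + o\right)$)
$\frac{W{\left(t \right)}}{n{\left(-824,c \right)}} = \frac{6924 + \left(-928\right)^{2} - -546592}{2 \left(-824\right) \frac{1}{-383 - 824}} = \frac{6924 + 861184 + 546592}{2 \left(-824\right) \frac{1}{-1207}} = \frac{1414700}{2 \left(-824\right) \left(- \frac{1}{1207}\right)} = \frac{1414700}{\frac{1648}{1207}} = 1414700 \cdot \frac{1207}{1648} = \frac{426885725}{412}$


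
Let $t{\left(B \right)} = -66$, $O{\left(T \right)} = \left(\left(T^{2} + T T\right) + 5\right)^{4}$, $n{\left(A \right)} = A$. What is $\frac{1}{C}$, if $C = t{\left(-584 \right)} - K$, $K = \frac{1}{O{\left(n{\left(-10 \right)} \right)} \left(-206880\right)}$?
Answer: $- \frac{365370897300000}{24114479221799999} \approx -0.015152$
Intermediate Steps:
$O{\left(T \right)} = \left(5 + 2 T^{2}\right)^{4}$ ($O{\left(T \right)} = \left(\left(T^{2} + T^{2}\right) + 5\right)^{4} = \left(2 T^{2} + 5\right)^{4} = \left(5 + 2 T^{2}\right)^{4}$)
$K = - \frac{1}{365370897300000}$ ($K = \frac{1}{\left(5 + 2 \left(-10\right)^{2}\right)^{4} \left(-206880\right)} = \frac{1}{\left(5 + 2 \cdot 100\right)^{4}} \left(- \frac{1}{206880}\right) = \frac{1}{\left(5 + 200\right)^{4}} \left(- \frac{1}{206880}\right) = \frac{1}{205^{4}} \left(- \frac{1}{206880}\right) = \frac{1}{1766100625} \left(- \frac{1}{206880}\right) = - \frac{1}{365370897300000} \approx -2.7369 \cdot 10^{-15}$)
$C = - \frac{24114479221799999}{365370897300000}$ ($C = -66 - - \frac{1}{365370897300000} = -66 + \frac{1}{365370897300000} = - \frac{24114479221799999}{365370897300000} \approx -66.0$)
$\frac{1}{C} = \frac{1}{- \frac{24114479221799999}{365370897300000}} = - \frac{365370897300000}{24114479221799999}$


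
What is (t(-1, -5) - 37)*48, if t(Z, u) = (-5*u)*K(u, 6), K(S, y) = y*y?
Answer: 41424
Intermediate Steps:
K(S, y) = y**2
t(Z, u) = -180*u (t(Z, u) = -5*u*6**2 = -5*u*36 = -180*u)
(t(-1, -5) - 37)*48 = (-180*(-5) - 37)*48 = (900 - 37)*48 = 863*48 = 41424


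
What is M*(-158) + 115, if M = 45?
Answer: -6995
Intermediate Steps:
M*(-158) + 115 = 45*(-158) + 115 = -7110 + 115 = -6995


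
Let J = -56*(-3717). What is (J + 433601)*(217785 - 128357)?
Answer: 57390687284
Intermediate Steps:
J = 208152
(J + 433601)*(217785 - 128357) = (208152 + 433601)*(217785 - 128357) = 641753*89428 = 57390687284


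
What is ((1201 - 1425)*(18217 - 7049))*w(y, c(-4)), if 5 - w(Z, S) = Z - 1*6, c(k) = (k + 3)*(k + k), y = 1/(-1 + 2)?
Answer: -25016320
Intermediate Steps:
y = 1 (y = 1/1 = 1)
c(k) = 2*k*(3 + k) (c(k) = (3 + k)*(2*k) = 2*k*(3 + k))
w(Z, S) = 11 - Z (w(Z, S) = 5 - (Z - 1*6) = 5 - (Z - 6) = 5 - (-6 + Z) = 5 + (6 - Z) = 11 - Z)
((1201 - 1425)*(18217 - 7049))*w(y, c(-4)) = ((1201 - 1425)*(18217 - 7049))*(11 - 1*1) = (-224*11168)*(11 - 1) = -2501632*10 = -25016320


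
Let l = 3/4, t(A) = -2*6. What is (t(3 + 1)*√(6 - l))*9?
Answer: -54*√21 ≈ -247.46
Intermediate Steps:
t(A) = -12
l = ¾ (l = 3*(¼) = ¾ ≈ 0.75000)
(t(3 + 1)*√(6 - l))*9 = -12*√(6 - 1*¾)*9 = -12*√(6 - ¾)*9 = -6*√21*9 = -54*√21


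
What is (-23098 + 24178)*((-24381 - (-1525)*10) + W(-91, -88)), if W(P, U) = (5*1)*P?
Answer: -10352880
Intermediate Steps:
W(P, U) = 5*P
(-23098 + 24178)*((-24381 - (-1525)*10) + W(-91, -88)) = (-23098 + 24178)*((-24381 - (-1525)*10) + 5*(-91)) = 1080*((-24381 - 1*(-15250)) - 455) = 1080*((-24381 + 15250) - 455) = 1080*(-9131 - 455) = 1080*(-9586) = -10352880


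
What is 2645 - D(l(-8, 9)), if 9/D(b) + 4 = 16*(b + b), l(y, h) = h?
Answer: 751171/284 ≈ 2645.0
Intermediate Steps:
D(b) = 9/(-4 + 32*b) (D(b) = 9/(-4 + 16*(b + b)) = 9/(-4 + 16*(2*b)) = 9/(-4 + 32*b))
2645 - D(l(-8, 9)) = 2645 - 9/(4*(-1 + 8*9)) = 2645 - 9/(4*(-1 + 72)) = 2645 - 9/(4*71) = 2645 - 1*9/284 = 2645 - 9/284 = 751171/284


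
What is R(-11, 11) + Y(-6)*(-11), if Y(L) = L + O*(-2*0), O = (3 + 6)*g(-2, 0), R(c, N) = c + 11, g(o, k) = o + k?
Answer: 66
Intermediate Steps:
g(o, k) = k + o
R(c, N) = 11 + c
O = -18 (O = (3 + 6)*(0 - 2) = 9*(-2) = -18)
Y(L) = L (Y(L) = L - (-36)*0 = L - 18*0 = L + 0 = L)
R(-11, 11) + Y(-6)*(-11) = (11 - 11) - 6*(-11) = 0 + 66 = 66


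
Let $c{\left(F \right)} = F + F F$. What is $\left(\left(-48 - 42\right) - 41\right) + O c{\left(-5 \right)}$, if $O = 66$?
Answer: $1189$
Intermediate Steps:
$c{\left(F \right)} = F + F^{2}$
$\left(\left(-48 - 42\right) - 41\right) + O c{\left(-5 \right)} = \left(\left(-48 - 42\right) - 41\right) + 66 \left(- 5 \left(1 - 5\right)\right) = \left(-90 - 41\right) + 66 \left(\left(-5\right) \left(-4\right)\right) = -131 + 66 \cdot 20 = -131 + 1320 = 1189$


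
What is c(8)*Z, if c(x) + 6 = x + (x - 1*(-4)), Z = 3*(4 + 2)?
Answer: 252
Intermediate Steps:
Z = 18 (Z = 3*6 = 18)
c(x) = -2 + 2*x (c(x) = -6 + (x + (x - 1*(-4))) = -6 + (x + (x + 4)) = -6 + (x + (4 + x)) = -6 + (4 + 2*x) = -2 + 2*x)
c(8)*Z = (-2 + 2*8)*18 = (-2 + 16)*18 = 14*18 = 252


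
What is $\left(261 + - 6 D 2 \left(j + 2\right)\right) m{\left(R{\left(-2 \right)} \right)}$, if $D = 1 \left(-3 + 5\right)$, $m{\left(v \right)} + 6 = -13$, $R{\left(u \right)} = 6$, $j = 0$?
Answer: $-4047$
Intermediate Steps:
$m{\left(v \right)} = -19$ ($m{\left(v \right)} = -6 - 13 = -19$)
$D = 2$ ($D = 1 \cdot 2 = 2$)
$\left(261 + - 6 D 2 \left(j + 2\right)\right) m{\left(R{\left(-2 \right)} \right)} = \left(261 + \left(-6\right) 2 \cdot 2 \left(0 + 2\right)\right) \left(-19\right) = \left(261 - 12 \cdot 2 \cdot 2\right) \left(-19\right) = \left(261 - 48\right) \left(-19\right) = 213 \left(-19\right) = -4047$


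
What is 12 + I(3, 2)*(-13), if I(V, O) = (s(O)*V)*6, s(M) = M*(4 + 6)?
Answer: -4668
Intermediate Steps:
s(M) = 10*M (s(M) = M*10 = 10*M)
I(V, O) = 60*O*V (I(V, O) = ((10*O)*V)*6 = (10*O*V)*6 = 60*O*V)
12 + I(3, 2)*(-13) = 12 + (60*2*3)*(-13) = 12 + 360*(-13) = 12 - 4680 = -4668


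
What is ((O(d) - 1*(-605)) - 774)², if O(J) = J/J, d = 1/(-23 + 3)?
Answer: 28224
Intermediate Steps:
d = -1/20 (d = 1/(-20) = -1/20 ≈ -0.050000)
O(J) = 1
((O(d) - 1*(-605)) - 774)² = ((1 - 1*(-605)) - 774)² = ((1 + 605) - 774)² = (606 - 774)² = (-168)² = 28224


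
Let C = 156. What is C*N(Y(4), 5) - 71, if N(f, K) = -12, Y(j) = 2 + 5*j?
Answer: -1943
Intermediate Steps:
C*N(Y(4), 5) - 71 = 156*(-12) - 71 = -1872 - 71 = -1943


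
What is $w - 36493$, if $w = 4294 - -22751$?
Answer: $-9448$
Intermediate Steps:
$w = 27045$ ($w = 4294 + 22751 = 27045$)
$w - 36493 = 27045 - 36493 = -9448$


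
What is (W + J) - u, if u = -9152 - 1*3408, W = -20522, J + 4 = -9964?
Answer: -17930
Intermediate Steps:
J = -9968 (J = -4 - 9964 = -9968)
u = -12560 (u = -9152 - 3408 = -12560)
(W + J) - u = (-20522 - 9968) - 1*(-12560) = -30490 + 12560 = -17930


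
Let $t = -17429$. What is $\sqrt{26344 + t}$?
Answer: $\sqrt{8915} \approx 94.419$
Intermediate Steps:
$\sqrt{26344 + t} = \sqrt{26344 - 17429} = \sqrt{8915}$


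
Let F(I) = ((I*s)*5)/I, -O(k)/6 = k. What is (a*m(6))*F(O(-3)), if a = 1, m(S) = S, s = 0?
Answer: 0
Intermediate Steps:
O(k) = -6*k
F(I) = 0 (F(I) = ((I*0)*5)/I = (0*5)/I = 0/I = 0)
(a*m(6))*F(O(-3)) = (1*6)*0 = 6*0 = 0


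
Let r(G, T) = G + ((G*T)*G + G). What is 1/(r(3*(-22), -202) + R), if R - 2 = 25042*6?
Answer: -1/729790 ≈ -1.3703e-6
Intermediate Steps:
R = 150254 (R = 2 + 25042*6 = 2 + 150252 = 150254)
r(G, T) = 2*G + T*G² (r(G, T) = G + (T*G² + G) = G + (G + T*G²) = 2*G + T*G²)
1/(r(3*(-22), -202) + R) = 1/((3*(-22))*(2 + (3*(-22))*(-202)) + 150254) = 1/(-66*(2 - 66*(-202)) + 150254) = 1/(-66*(2 + 13332) + 150254) = 1/(-66*13334 + 150254) = 1/(-880044 + 150254) = 1/(-729790) = -1/729790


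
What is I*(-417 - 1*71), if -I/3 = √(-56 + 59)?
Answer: 1464*√3 ≈ 2535.7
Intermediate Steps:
I = -3*√3 (I = -3*√(-56 + 59) = -3*√3 ≈ -5.1962)
I*(-417 - 1*71) = (-3*√3)*(-417 - 1*71) = (-3*√3)*(-417 - 71) = -3*√3*(-488) = 1464*√3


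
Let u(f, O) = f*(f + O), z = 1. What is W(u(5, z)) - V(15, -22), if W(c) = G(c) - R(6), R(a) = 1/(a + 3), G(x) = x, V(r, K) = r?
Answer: 134/9 ≈ 14.889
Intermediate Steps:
u(f, O) = f*(O + f)
R(a) = 1/(3 + a)
W(c) = -1/9 + c (W(c) = c - 1/(3 + 6) = c - 1/9 = -1/9 + c)
W(u(5, z)) - V(15, -22) = (-1/9 + 5*(1 + 5)) - 1*15 = (-1/9 + 5*6) - 15 = (-1/9 + 30) - 15 = 269/9 - 15 = 134/9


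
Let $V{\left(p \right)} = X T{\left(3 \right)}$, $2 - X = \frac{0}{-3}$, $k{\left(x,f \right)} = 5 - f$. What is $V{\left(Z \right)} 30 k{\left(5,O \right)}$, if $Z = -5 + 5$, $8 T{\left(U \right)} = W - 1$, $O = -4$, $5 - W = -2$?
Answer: $405$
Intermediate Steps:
$W = 7$ ($W = 5 - -2 = 5 + 2 = 7$)
$T{\left(U \right)} = \frac{3}{4}$ ($T{\left(U \right)} = \frac{7 - 1}{8} = \frac{1}{8} \cdot 6 = \frac{3}{4}$)
$Z = 0$
$X = 2$ ($X = 2 - \frac{0}{-3} = 2 - 0 \left(- \frac{1}{3}\right) = 2 - 0 = 2 + 0 = 2$)
$V{\left(p \right)} = \frac{3}{2}$ ($V{\left(p \right)} = 2 \cdot \frac{3}{4} = \frac{3}{2}$)
$V{\left(Z \right)} 30 k{\left(5,O \right)} = \frac{3}{2} \cdot 30 \left(5 - -4\right) = 45 \left(5 + 4\right) = 45 \cdot 9 = 405$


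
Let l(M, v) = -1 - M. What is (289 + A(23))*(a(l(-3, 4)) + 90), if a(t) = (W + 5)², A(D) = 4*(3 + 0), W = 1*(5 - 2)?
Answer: 46354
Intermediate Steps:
W = 3 (W = 1*3 = 3)
A(D) = 12 (A(D) = 4*3 = 12)
a(t) = 64 (a(t) = (3 + 5)² = 8² = 64)
(289 + A(23))*(a(l(-3, 4)) + 90) = (289 + 12)*(64 + 90) = 301*154 = 46354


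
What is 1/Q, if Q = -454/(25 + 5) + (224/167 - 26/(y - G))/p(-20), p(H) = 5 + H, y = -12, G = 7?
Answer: -47595/728869 ≈ -0.065300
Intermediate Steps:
Q = -728869/47595 (Q = -454/(25 + 5) + (224/167 - 26/(-12 - 1*7))/(5 - 20) = -454/30 + (224*(1/167) - 26/(-12 - 7))/(-15) = -454*1/30 + (224/167 - 26/(-19))*(-1/15) = -227/15 + (224/167 - 26*(-1/19))*(-1/15) = -227/15 + (224/167 + 26/19)*(-1/15) = -227/15 + (8598/3173)*(-1/15) = -227/15 - 2866/15865 = -728869/47595 ≈ -15.314)
1/Q = 1/(-728869/47595) = -47595/728869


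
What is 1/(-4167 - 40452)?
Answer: -1/44619 ≈ -2.2412e-5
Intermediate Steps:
1/(-4167 - 40452) = 1/(-44619) = -1/44619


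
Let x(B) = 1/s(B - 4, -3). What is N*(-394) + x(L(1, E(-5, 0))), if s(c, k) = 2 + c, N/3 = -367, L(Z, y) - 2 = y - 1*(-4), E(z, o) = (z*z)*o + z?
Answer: 433793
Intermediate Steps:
E(z, o) = z + o*z**2 (E(z, o) = z**2*o + z = o*z**2 + z = z + o*z**2)
L(Z, y) = 6 + y (L(Z, y) = 2 + (y - 1*(-4)) = 2 + (y + 4) = 2 + (4 + y) = 6 + y)
N = -1101 (N = 3*(-367) = -1101)
x(B) = 1/(-2 + B) (x(B) = 1/(2 + (B - 4)) = 1/(2 + (-4 + B)) = 1/(-2 + B))
N*(-394) + x(L(1, E(-5, 0))) = -1101*(-394) + 1/(-2 + (6 - 5*(1 + 0*(-5)))) = 433794 + 1/(-2 + (6 - 5*(1 + 0))) = 433794 + 1/(-2 + (6 - 5*1)) = 433794 + 1/(-2 + (6 - 5)) = 433794 + 1/(-2 + 1) = 433794 + 1/(-1) = 433794 - 1 = 433793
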